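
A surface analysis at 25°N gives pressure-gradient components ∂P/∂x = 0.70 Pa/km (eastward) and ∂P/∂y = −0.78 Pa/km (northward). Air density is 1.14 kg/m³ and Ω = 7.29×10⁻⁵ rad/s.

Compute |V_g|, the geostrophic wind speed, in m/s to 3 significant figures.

Coriolis parameter at 25°N:
f = 2Ω sin φ = 2 × 7.29×10⁻⁵ × sin 25° = 6.16×10⁻⁵ s⁻¹
Component geostrophic relations (x east, y north):
u_g = −(1/(fρ)) ∂P/∂y,  v_g = (1/(fρ)) ∂P/∂x
u_g = −(−0.78×10⁻³)/(6.16×10⁻⁵ × 1.14) = 11.1 m/s;  v_g = (0.70×10⁻³)/(6.16×10⁻⁵ × 1.14) = 9.97 m/s
|V_g| = √(u_g² + v_g²) = 14.9 m/s

14.9 m/s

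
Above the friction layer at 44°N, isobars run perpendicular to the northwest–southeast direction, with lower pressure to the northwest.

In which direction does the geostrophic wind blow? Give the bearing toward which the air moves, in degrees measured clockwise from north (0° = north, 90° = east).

045°

The pressure-gradient force points toward the northwest (bearing 315°).
Geostrophic balance: in the Northern Hemisphere the Coriolis force deflects motion to the right, so the geostrophic wind blows 90° to the right of the pressure-gradient force (low pressure on the left).
Rotating 315° by 90° clockwise gives 045° — the wind blows toward the northeast.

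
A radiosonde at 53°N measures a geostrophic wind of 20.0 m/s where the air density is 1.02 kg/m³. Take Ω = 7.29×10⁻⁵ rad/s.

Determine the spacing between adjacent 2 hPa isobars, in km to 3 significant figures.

84.2 km

Coriolis parameter at 53°N:
f = 2Ω sin φ = 2 × 7.29×10⁻⁵ × sin 53° = 1.16×10⁻⁴ s⁻¹
Geostrophic balance rearranged: |∂P/∂n| = f ρ V_g
|∂P/∂n| = 1.16×10⁻⁴ × 1.02 × 20.0 = 2.38×10⁻³ Pa/m
Isobar spacing: Δn = ΔP/|∂P/∂n| = 200 Pa / 2.38×10⁻³ Pa/m = 84196 m ≈ 84.2 km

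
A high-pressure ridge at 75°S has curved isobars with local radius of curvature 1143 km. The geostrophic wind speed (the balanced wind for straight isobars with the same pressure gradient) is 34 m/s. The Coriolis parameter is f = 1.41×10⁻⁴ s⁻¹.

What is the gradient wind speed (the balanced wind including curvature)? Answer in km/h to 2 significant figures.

180 km/h

Around a high, pressure-gradient force acts outward with centrifugal, so Coriolis balances both:
fV = (1/ρ)|∂P/∂n| + V²/R  →  V² − fR·V + fR·V_g = 0
With fR = 1.41×10⁻⁴ × 1143×10³ m = 161 m/s:
V = [fR − √((fR)² − 4 fR V_g)]/2 = [161 − √(161² − 4×161×34)]/2 = 48.7 m/s
Supergeostrophic (V > V_g = 34 m/s), as expected around a high.
Converting: 48.7 m/s × 3.6 = 180 km/h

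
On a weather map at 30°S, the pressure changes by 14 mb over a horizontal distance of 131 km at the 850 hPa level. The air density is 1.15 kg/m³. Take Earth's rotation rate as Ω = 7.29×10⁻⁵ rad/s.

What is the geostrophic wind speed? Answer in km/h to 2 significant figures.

460 km/h

Coriolis parameter at 30°S:
f = 2Ω sin φ = 2 × 7.29×10⁻⁵ × sin 30° = 7.29×10⁻⁵ s⁻¹
Pressure gradient: |∂P/∂n| = 1400 Pa / 131000 m = 1.07×10⁻² Pa/m
Geostrophic balance (pressure-gradient force = Coriolis force):
V_g = (1/(fρ)) |∂P/∂n| = 1.07×10⁻² / (7.29×10⁻⁵ × 1.15) = 127 m/s
Converting: 127 m/s × 3.6 = 460 km/h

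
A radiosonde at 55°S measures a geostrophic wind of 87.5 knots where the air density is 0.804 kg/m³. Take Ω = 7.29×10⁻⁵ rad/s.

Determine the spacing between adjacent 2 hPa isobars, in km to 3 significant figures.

46.3 km

Coriolis parameter at 55°S:
f = 2Ω sin φ = 2 × 7.29×10⁻⁵ × sin 55° = 1.19×10⁻⁴ s⁻¹
Wind speed in SI: 87.5 knots = 45.0 m/s
Geostrophic balance rearranged: |∂P/∂n| = f ρ V_g
|∂P/∂n| = 1.19×10⁻⁴ × 0.804 × 45.0 = 4.32×10⁻³ Pa/m
Isobar spacing: Δn = ΔP/|∂P/∂n| = 200 Pa / 4.32×10⁻³ Pa/m = 46271 m ≈ 46.3 km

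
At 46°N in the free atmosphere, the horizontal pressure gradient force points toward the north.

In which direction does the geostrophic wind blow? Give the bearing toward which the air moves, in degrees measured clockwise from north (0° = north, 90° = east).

090°

The pressure-gradient force points toward the north (bearing 000°).
Geostrophic balance: in the Northern Hemisphere the Coriolis force deflects motion to the right, so the geostrophic wind blows 90° to the right of the pressure-gradient force (low pressure on the left).
Rotating 000° by 90° clockwise gives 090° — the wind blows toward the east.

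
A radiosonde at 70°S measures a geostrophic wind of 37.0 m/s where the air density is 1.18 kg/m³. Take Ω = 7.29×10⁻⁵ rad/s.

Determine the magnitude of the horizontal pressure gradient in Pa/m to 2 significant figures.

6.0×10⁻³ Pa/m

Coriolis parameter at 70°S:
f = 2Ω sin φ = 2 × 7.29×10⁻⁵ × sin 70° = 1.37×10⁻⁴ s⁻¹
Geostrophic balance rearranged: |∂P/∂n| = f ρ V_g
|∂P/∂n| = 1.37×10⁻⁴ × 1.18 × 37.0 = 5.98×10⁻³ Pa/m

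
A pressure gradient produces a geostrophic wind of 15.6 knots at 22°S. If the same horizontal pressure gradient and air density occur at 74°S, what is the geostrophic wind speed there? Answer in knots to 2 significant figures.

With the same pressure gradient and density, V_g ∝ 1/f ∝ 1/sin φ.
V₂ = V₁ · sin φ₁ / sin φ₂ = 15.6 × sin 22° / sin 74°
V₂ = 15.6 × 0.3746/0.9613 = 6.1 knots

6.1 knots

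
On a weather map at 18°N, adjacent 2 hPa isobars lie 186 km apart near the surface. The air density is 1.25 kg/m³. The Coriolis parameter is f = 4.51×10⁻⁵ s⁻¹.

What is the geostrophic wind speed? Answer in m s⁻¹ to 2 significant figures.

Pressure gradient: |∂P/∂n| = 200 Pa / 186000 m = 1.08×10⁻³ Pa/m
Geostrophic balance (pressure-gradient force = Coriolis force):
V_g = (1/(fρ)) |∂P/∂n| = 1.08×10⁻³ / (4.51×10⁻⁵ × 1.25) = 19.1 m/s

19 m s⁻¹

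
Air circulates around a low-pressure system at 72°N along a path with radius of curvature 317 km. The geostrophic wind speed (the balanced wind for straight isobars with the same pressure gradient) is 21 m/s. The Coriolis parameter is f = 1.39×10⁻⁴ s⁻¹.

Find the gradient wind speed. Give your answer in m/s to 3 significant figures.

15.5 m/s

Around a low, centrifugal force acts outward with Coriolis, so pressure-gradient force balances both:
(1/ρ)|∂P/∂n| = fV + V²/R  →  V² + fR·V − fR·V_g = 0
With fR = 1.39×10⁻⁴ × 317×10³ m = 44.1 m/s:
V = [−fR + √((fR)² + 4 fR V_g)]/2 = [−44.1 + √(44.1² + 4×44.1×21)]/2 = 15.5 m/s
Subgeostrophic (V < V_g = 21 m/s), as expected around a low.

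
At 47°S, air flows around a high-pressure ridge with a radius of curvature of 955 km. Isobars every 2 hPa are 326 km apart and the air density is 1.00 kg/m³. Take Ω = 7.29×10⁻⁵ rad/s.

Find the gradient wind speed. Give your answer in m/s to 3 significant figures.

6.12 m/s

Coriolis parameter at 47°S:
f = 2Ω sin φ = 2 × 7.29×10⁻⁵ × sin 47° = 1.07×10⁻⁴ s⁻¹
Pressure gradient: |∂P/∂n| = 200 Pa / 326000 m = 6.13×10⁻⁴ Pa/m
Geostrophic speed: V_g = |∂P/∂n|/(fρ) = 6.13×10⁻⁴/(1.07×10⁻⁴ × 1.00) = 5.75 m/s
Around a high, pressure-gradient force acts outward with centrifugal, so Coriolis balances both:
fV = (1/ρ)|∂P/∂n| + V²/R  →  V² − fR·V + fR·V_g = 0
With fR = 1.07×10⁻⁴ × 955×10³ m = 102 m/s:
V = [fR − √((fR)² − 4 fR V_g)]/2 = [102 − √(102² − 4×102×5.75)]/2 = 6.12 m/s
Supergeostrophic (V > V_g = 5.75 m/s), as expected around a high.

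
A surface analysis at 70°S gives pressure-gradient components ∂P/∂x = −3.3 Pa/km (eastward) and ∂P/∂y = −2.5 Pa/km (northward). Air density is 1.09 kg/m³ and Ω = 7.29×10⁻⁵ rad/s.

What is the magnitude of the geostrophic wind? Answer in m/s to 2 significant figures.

28 m/s

Coriolis parameter at 70°S:
f = 2Ω sin φ = 2 × 7.29×10⁻⁵ × sin 70° = 1.37×10⁻⁴ s⁻¹
In the Southern Hemisphere f is negative: f = −1.37×10⁻⁴ s⁻¹.
Component geostrophic relations (x east, y north):
u_g = −(1/(fρ)) ∂P/∂y,  v_g = (1/(fρ)) ∂P/∂x
u_g = −(−2.5×10⁻³)/(−1.37×10⁻⁴ × 1.09) = −16.7 m/s;  v_g = (−3.3×10⁻³)/(−1.37×10⁻⁴ × 1.09) = 22.1 m/s
|V_g| = √(u_g² + v_g²) = 27.7 m/s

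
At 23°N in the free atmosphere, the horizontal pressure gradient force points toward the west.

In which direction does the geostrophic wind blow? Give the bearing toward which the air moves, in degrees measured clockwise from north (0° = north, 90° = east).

000°

The pressure-gradient force points toward the west (bearing 270°).
Geostrophic balance: in the Northern Hemisphere the Coriolis force deflects motion to the right, so the geostrophic wind blows 90° to the right of the pressure-gradient force (low pressure on the left).
Rotating 270° by 90° clockwise gives 000° — the wind blows toward the north.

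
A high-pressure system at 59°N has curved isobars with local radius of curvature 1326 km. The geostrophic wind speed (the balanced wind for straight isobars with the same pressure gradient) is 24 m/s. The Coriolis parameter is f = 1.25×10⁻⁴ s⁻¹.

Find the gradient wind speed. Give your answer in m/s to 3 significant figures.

Around a high, pressure-gradient force acts outward with centrifugal, so Coriolis balances both:
fV = (1/ρ)|∂P/∂n| + V²/R  →  V² − fR·V + fR·V_g = 0
With fR = 1.25×10⁻⁴ × 1326×10³ m = 166 m/s:
V = [fR − √((fR)² − 4 fR V_g)]/2 = [166 − √(166² − 4×166×24)]/2 = 29.1 m/s
Supergeostrophic (V > V_g = 24 m/s), as expected around a high.

29.1 m/s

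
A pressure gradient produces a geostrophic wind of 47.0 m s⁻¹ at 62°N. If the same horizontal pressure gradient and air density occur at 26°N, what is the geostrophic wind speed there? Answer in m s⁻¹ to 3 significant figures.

With the same pressure gradient and density, V_g ∝ 1/f ∝ 1/sin φ.
V₂ = V₁ · sin φ₁ / sin φ₂ = 47.0 × sin 62° / sin 26°
V₂ = 47.0 × 0.8829/0.4384 = 94.7 m s⁻¹

94.7 m s⁻¹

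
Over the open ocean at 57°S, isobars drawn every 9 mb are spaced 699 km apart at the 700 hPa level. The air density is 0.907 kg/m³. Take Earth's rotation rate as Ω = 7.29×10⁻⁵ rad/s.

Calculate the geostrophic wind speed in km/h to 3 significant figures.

Coriolis parameter at 57°S:
f = 2Ω sin φ = 2 × 7.29×10⁻⁵ × sin 57° = 1.22×10⁻⁴ s⁻¹
Pressure gradient: |∂P/∂n| = 900 Pa / 699000 m = 1.29×10⁻³ Pa/m
Geostrophic balance (pressure-gradient force = Coriolis force):
V_g = (1/(fρ)) |∂P/∂n| = 1.29×10⁻³ / (1.22×10⁻⁴ × 0.907) = 11.6 m/s
Converting: 11.6 m/s × 3.6 = 41.8 km/h

41.8 km/h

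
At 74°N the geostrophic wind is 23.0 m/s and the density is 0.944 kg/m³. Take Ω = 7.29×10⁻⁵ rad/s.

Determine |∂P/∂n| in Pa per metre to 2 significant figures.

Coriolis parameter at 74°N:
f = 2Ω sin φ = 2 × 7.29×10⁻⁵ × sin 74° = 1.40×10⁻⁴ s⁻¹
Geostrophic balance rearranged: |∂P/∂n| = f ρ V_g
|∂P/∂n| = 1.40×10⁻⁴ × 0.944 × 23.0 = 3.04×10⁻³ Pa/m

3.0×10⁻³ Pa/m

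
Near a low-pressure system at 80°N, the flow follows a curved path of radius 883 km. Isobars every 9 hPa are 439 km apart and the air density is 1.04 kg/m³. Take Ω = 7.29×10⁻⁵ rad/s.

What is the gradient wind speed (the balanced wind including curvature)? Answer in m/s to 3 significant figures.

Coriolis parameter at 80°N:
f = 2Ω sin φ = 2 × 7.29×10⁻⁵ × sin 80° = 1.44×10⁻⁴ s⁻¹
Pressure gradient: |∂P/∂n| = 900 Pa / 439000 m = 2.05×10⁻³ Pa/m
Geostrophic speed: V_g = |∂P/∂n|/(fρ) = 2.05×10⁻³/(1.44×10⁻⁴ × 1.04) = 13.7 m/s
Around a low, centrifugal force acts outward with Coriolis, so pressure-gradient force balances both:
(1/ρ)|∂P/∂n| = fV + V²/R  →  V² + fR·V − fR·V_g = 0
With fR = 1.44×10⁻⁴ × 883×10³ m = 127 m/s:
V = [−fR + √((fR)² + 4 fR V_g)]/2 = [−127 + √(127² + 4×127×13.7)]/2 = 12.5 m/s
Subgeostrophic (V < V_g = 13.7 m/s), as expected around a low.

12.5 m/s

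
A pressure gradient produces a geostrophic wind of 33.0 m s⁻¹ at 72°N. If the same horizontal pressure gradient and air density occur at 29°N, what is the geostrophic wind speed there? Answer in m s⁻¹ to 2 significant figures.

With the same pressure gradient and density, V_g ∝ 1/f ∝ 1/sin φ.
V₂ = V₁ · sin φ₁ / sin φ₂ = 33.0 × sin 72° / sin 29°
V₂ = 33.0 × 0.9511/0.4848 = 65 m s⁻¹

65 m s⁻¹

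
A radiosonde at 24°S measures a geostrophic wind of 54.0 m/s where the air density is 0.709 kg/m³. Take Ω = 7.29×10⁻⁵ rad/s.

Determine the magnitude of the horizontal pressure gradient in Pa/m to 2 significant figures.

Coriolis parameter at 24°S:
f = 2Ω sin φ = 2 × 7.29×10⁻⁵ × sin 24° = 5.93×10⁻⁵ s⁻¹
Geostrophic balance rearranged: |∂P/∂n| = f ρ V_g
|∂P/∂n| = 5.93×10⁻⁵ × 0.709 × 54.0 = 2.27×10⁻³ Pa/m

2.3×10⁻³ Pa/m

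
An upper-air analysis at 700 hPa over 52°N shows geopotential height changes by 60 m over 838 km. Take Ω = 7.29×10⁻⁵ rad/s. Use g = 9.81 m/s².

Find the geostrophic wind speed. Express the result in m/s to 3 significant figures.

6.11 m/s

Coriolis parameter at 52°N:
f = 2Ω sin φ = 2 × 7.29×10⁻⁵ × sin 52° = 1.15×10⁻⁴ s⁻¹
Height gradient: |∂Z/∂n| = 60 m / 838000 m = 7.16×10⁻⁵
On a pressure surface, geostrophic balance gives V_g = (g/f)|∂Z/∂n|:
V_g = 9.81 × 7.16×10⁻⁵ / 1.15×10⁻⁴ = 6.11 m/s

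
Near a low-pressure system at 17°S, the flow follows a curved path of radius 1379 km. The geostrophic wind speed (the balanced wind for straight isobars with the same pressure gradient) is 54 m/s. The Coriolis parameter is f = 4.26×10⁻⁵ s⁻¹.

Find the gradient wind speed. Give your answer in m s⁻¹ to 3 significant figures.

Around a low, centrifugal force acts outward with Coriolis, so pressure-gradient force balances both:
(1/ρ)|∂P/∂n| = fV + V²/R  →  V² + fR·V − fR·V_g = 0
With fR = 4.26×10⁻⁵ × 1379×10³ m = 58.7 m/s:
V = [−fR + √((fR)² + 4 fR V_g)]/2 = [−58.7 + √(58.7² + 4×58.7×54)]/2 = 34.1 m/s
Subgeostrophic (V < V_g = 54 m/s), as expected around a low.

34.1 m s⁻¹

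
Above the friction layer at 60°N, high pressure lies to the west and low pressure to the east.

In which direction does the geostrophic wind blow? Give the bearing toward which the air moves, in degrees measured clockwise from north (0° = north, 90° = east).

180°

The pressure-gradient force points toward the east (bearing 090°).
Geostrophic balance: in the Northern Hemisphere the Coriolis force deflects motion to the right, so the geostrophic wind blows 90° to the right of the pressure-gradient force (low pressure on the left).
Rotating 090° by 90° clockwise gives 180° — the wind blows toward the south.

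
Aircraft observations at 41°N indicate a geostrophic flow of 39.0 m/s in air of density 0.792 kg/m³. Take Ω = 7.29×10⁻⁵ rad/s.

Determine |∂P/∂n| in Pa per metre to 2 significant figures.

3.0×10⁻³ Pa/m

Coriolis parameter at 41°N:
f = 2Ω sin φ = 2 × 7.29×10⁻⁵ × sin 41° = 9.57×10⁻⁵ s⁻¹
Geostrophic balance rearranged: |∂P/∂n| = f ρ V_g
|∂P/∂n| = 9.57×10⁻⁵ × 0.792 × 39.0 = 2.95×10⁻³ Pa/m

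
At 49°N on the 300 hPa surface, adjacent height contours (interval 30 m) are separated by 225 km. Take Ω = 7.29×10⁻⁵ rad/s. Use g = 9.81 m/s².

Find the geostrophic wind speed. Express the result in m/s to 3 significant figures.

11.9 m/s

Coriolis parameter at 49°N:
f = 2Ω sin φ = 2 × 7.29×10⁻⁵ × sin 49° = 1.10×10⁻⁴ s⁻¹
Height gradient: |∂Z/∂n| = 30 m / 225000 m = 1.33×10⁻⁴
On a pressure surface, geostrophic balance gives V_g = (g/f)|∂Z/∂n|:
V_g = 9.81 × 1.33×10⁻⁴ / 1.10×10⁻⁴ = 11.9 m/s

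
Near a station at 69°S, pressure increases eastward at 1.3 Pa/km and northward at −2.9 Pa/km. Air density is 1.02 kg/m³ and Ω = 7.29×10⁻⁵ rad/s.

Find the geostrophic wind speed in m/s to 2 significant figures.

Coriolis parameter at 69°S:
f = 2Ω sin φ = 2 × 7.29×10⁻⁵ × sin 69° = 1.36×10⁻⁴ s⁻¹
In the Southern Hemisphere f is negative: f = −1.36×10⁻⁴ s⁻¹.
Component geostrophic relations (x east, y north):
u_g = −(1/(fρ)) ∂P/∂y,  v_g = (1/(fρ)) ∂P/∂x
u_g = −(−2.9×10⁻³)/(−1.36×10⁻⁴ × 1.02) = −20.9 m/s;  v_g = (1.3×10⁻³)/(−1.36×10⁻⁴ × 1.02) = −9.36 m/s
|V_g| = √(u_g² + v_g²) = 22.9 m/s

23 m/s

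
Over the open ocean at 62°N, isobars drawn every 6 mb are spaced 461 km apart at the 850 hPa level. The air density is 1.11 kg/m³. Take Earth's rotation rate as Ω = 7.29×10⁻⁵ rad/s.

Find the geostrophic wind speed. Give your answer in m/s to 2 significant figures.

9.1 m/s

Coriolis parameter at 62°N:
f = 2Ω sin φ = 2 × 7.29×10⁻⁵ × sin 62° = 1.29×10⁻⁴ s⁻¹
Pressure gradient: |∂P/∂n| = 600 Pa / 461000 m = 1.30×10⁻³ Pa/m
Geostrophic balance (pressure-gradient force = Coriolis force):
V_g = (1/(fρ)) |∂P/∂n| = 1.30×10⁻³ / (1.29×10⁻⁴ × 1.11) = 9.11 m/s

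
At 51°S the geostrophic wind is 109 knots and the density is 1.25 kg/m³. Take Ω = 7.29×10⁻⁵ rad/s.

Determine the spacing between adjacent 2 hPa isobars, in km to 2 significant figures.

Coriolis parameter at 51°S:
f = 2Ω sin φ = 2 × 7.29×10⁻⁵ × sin 51° = 1.13×10⁻⁴ s⁻¹
Wind speed in SI: 109 knots = 56.1 m/s
Geostrophic balance rearranged: |∂P/∂n| = f ρ V_g
|∂P/∂n| = 1.13×10⁻⁴ × 1.25 × 56.1 = 7.94×10⁻³ Pa/m
Isobar spacing: Δn = ΔP/|∂P/∂n| = 200 Pa / 7.94×10⁻³ Pa/m = 25182 m ≈ 25 km

25 km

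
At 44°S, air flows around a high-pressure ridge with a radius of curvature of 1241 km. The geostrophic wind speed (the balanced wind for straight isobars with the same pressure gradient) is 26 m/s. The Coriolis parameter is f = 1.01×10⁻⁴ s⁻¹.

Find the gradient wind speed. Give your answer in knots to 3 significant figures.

71.6 knots

Around a high, pressure-gradient force acts outward with centrifugal, so Coriolis balances both:
fV = (1/ρ)|∂P/∂n| + V²/R  →  V² − fR·V + fR·V_g = 0
With fR = 1.01×10⁻⁴ × 1241×10³ m = 125 m/s:
V = [fR − √((fR)² − 4 fR V_g)]/2 = [125 − √(125² − 4×125×26)]/2 = 36.8 m/s
Supergeostrophic (V > V_g = 26 m/s), as expected around a high.
Converting: 36.8 m/s × 1.944 = 71.6 knots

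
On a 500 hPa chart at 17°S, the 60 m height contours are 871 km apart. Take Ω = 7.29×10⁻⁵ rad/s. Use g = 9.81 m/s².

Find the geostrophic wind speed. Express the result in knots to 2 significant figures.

Coriolis parameter at 17°S:
f = 2Ω sin φ = 2 × 7.29×10⁻⁵ × sin 17° = 4.26×10⁻⁵ s⁻¹
Height gradient: |∂Z/∂n| = 60 m / 871000 m = 6.89×10⁻⁵
On a pressure surface, geostrophic balance gives V_g = (g/f)|∂Z/∂n|:
V_g = 9.81 × 6.89×10⁻⁵ / 4.26×10⁻⁵ = 15.9 m/s
Converting: 15.9 m/s × 1.944 = 31 knots

31 knots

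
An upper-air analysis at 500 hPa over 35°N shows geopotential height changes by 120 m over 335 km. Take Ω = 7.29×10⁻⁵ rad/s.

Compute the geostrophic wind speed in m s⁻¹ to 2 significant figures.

Coriolis parameter at 35°N:
f = 2Ω sin φ = 2 × 7.29×10⁻⁵ × sin 35° = 8.36×10⁻⁵ s⁻¹
Height gradient: |∂Z/∂n| = 120 m / 335000 m = 3.58×10⁻⁴
On a pressure surface, geostrophic balance gives V_g = (g/f)|∂Z/∂n|:
V_g = 9.81 × 3.58×10⁻⁴ / 8.36×10⁻⁵ = 42.0 m/s

42 m s⁻¹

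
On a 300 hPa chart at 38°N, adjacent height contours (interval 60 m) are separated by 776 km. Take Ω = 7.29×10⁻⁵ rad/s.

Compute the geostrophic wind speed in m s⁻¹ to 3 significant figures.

Coriolis parameter at 38°N:
f = 2Ω sin φ = 2 × 7.29×10⁻⁵ × sin 38° = 8.98×10⁻⁵ s⁻¹
Height gradient: |∂Z/∂n| = 60 m / 776000 m = 7.73×10⁻⁵
On a pressure surface, geostrophic balance gives V_g = (g/f)|∂Z/∂n|:
V_g = 9.81 × 7.73×10⁻⁵ / 8.98×10⁻⁵ = 8.45 m/s

8.45 m s⁻¹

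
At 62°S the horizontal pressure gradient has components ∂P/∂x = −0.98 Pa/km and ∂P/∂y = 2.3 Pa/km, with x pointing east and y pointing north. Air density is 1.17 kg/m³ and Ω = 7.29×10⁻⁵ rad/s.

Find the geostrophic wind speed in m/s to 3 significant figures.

16.6 m/s

Coriolis parameter at 62°S:
f = 2Ω sin φ = 2 × 7.29×10⁻⁵ × sin 62° = 1.29×10⁻⁴ s⁻¹
In the Southern Hemisphere f is negative: f = −1.29×10⁻⁴ s⁻¹.
Component geostrophic relations (x east, y north):
u_g = −(1/(fρ)) ∂P/∂y,  v_g = (1/(fρ)) ∂P/∂x
u_g = −(2.3×10⁻³)/(−1.29×10⁻⁴ × 1.17) = 15.3 m/s;  v_g = (−0.98×10⁻³)/(−1.29×10⁻⁴ × 1.17) = 6.51 m/s
|V_g| = √(u_g² + v_g²) = 16.6 m/s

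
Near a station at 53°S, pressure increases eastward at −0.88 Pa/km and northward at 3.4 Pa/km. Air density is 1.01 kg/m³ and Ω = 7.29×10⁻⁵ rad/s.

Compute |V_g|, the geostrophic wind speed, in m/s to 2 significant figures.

30 m/s

Coriolis parameter at 53°S:
f = 2Ω sin φ = 2 × 7.29×10⁻⁵ × sin 53° = 1.16×10⁻⁴ s⁻¹
In the Southern Hemisphere f is negative: f = −1.16×10⁻⁴ s⁻¹.
Component geostrophic relations (x east, y north):
u_g = −(1/(fρ)) ∂P/∂y,  v_g = (1/(fρ)) ∂P/∂x
u_g = −(3.4×10⁻³)/(−1.16×10⁻⁴ × 1.01) = 28.9 m/s;  v_g = (−0.88×10⁻³)/(−1.16×10⁻⁴ × 1.01) = 7.48 m/s
|V_g| = √(u_g² + v_g²) = 29.9 m/s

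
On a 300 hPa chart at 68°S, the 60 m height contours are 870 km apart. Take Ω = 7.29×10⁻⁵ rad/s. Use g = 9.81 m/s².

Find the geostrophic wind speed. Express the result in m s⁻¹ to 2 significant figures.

5.0 m s⁻¹

Coriolis parameter at 68°S:
f = 2Ω sin φ = 2 × 7.29×10⁻⁵ × sin 68° = 1.35×10⁻⁴ s⁻¹
Height gradient: |∂Z/∂n| = 60 m / 870000 m = 6.90×10⁻⁵
On a pressure surface, geostrophic balance gives V_g = (g/f)|∂Z/∂n|:
V_g = 9.81 × 6.90×10⁻⁵ / 1.35×10⁻⁴ = 5.00 m/s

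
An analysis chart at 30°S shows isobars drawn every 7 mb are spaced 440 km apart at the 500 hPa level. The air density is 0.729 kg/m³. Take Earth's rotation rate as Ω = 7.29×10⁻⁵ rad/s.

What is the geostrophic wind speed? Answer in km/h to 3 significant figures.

108 km/h

Coriolis parameter at 30°S:
f = 2Ω sin φ = 2 × 7.29×10⁻⁵ × sin 30° = 7.29×10⁻⁵ s⁻¹
Pressure gradient: |∂P/∂n| = 700 Pa / 440000 m = 1.59×10⁻³ Pa/m
Geostrophic balance (pressure-gradient force = Coriolis force):
V_g = (1/(fρ)) |∂P/∂n| = 1.59×10⁻³ / (7.29×10⁻⁵ × 0.729) = 29.9 m/s
Converting: 29.9 m/s × 3.6 = 108 km/h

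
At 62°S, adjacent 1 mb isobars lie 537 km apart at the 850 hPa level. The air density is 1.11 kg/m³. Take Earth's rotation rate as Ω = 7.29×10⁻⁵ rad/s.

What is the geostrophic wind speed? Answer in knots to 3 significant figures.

2.53 knots

Coriolis parameter at 62°S:
f = 2Ω sin φ = 2 × 7.29×10⁻⁵ × sin 62° = 1.29×10⁻⁴ s⁻¹
Pressure gradient: |∂P/∂n| = 100 Pa / 537000 m = 1.86×10⁻⁴ Pa/m
Geostrophic balance (pressure-gradient force = Coriolis force):
V_g = (1/(fρ)) |∂P/∂n| = 1.86×10⁻⁴ / (1.29×10⁻⁴ × 1.11) = 1.30 m/s
Converting: 1.30 m/s × 1.944 = 2.53 knots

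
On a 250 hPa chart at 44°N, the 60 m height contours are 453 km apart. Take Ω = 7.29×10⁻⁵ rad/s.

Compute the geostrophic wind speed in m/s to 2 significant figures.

13 m/s

Coriolis parameter at 44°N:
f = 2Ω sin φ = 2 × 7.29×10⁻⁵ × sin 44° = 1.01×10⁻⁴ s⁻¹
Height gradient: |∂Z/∂n| = 60 m / 453000 m = 1.32×10⁻⁴
On a pressure surface, geostrophic balance gives V_g = (g/f)|∂Z/∂n|:
V_g = 9.81 × 1.32×10⁻⁴ / 1.01×10⁻⁴ = 12.8 m/s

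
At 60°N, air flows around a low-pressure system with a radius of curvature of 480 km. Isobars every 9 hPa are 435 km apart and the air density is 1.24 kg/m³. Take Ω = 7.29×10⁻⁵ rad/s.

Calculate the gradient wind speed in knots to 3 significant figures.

Coriolis parameter at 60°N:
f = 2Ω sin φ = 2 × 7.29×10⁻⁵ × sin 60° = 1.26×10⁻⁴ s⁻¹
Pressure gradient: |∂P/∂n| = 900 Pa / 435000 m = 2.07×10⁻³ Pa/m
Geostrophic speed: V_g = |∂P/∂n|/(fρ) = 2.07×10⁻³/(1.26×10⁻⁴ × 1.24) = 13.2 m/s
Around a low, centrifugal force acts outward with Coriolis, so pressure-gradient force balances both:
(1/ρ)|∂P/∂n| = fV + V²/R  →  V² + fR·V − fR·V_g = 0
With fR = 1.26×10⁻⁴ × 480×10³ m = 60.6 m/s:
V = [−fR + √((fR)² + 4 fR V_g)]/2 = [−60.6 + √(60.6² + 4×60.6×13.2)]/2 = 11.2 m/s
Subgeostrophic (V < V_g = 13.2 m/s), as expected around a low.
Converting: 11.2 m/s × 1.944 = 21.7 knots

21.7 knots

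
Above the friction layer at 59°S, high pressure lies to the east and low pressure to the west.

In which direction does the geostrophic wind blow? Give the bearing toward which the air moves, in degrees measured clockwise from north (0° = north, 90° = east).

180°

The pressure-gradient force points toward the west (bearing 270°).
Geostrophic balance: in the Southern Hemisphere the Coriolis force deflects motion to the left, so the geostrophic wind blows 90° to the left of the pressure-gradient force (low pressure on the right).
Rotating 270° by 90° counterclockwise gives 180° — the wind blows toward the south.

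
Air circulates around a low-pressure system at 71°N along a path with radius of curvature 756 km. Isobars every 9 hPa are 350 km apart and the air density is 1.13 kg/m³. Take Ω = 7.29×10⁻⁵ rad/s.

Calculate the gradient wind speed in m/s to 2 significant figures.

14 m/s

Coriolis parameter at 71°N:
f = 2Ω sin φ = 2 × 7.29×10⁻⁵ × sin 71° = 1.38×10⁻⁴ s⁻¹
Pressure gradient: |∂P/∂n| = 900 Pa / 350000 m = 2.57×10⁻³ Pa/m
Geostrophic speed: V_g = |∂P/∂n|/(fρ) = 2.57×10⁻³/(1.38×10⁻⁴ × 1.13) = 16.5 m/s
Around a low, centrifugal force acts outward with Coriolis, so pressure-gradient force balances both:
(1/ρ)|∂P/∂n| = fV + V²/R  →  V² + fR·V − fR·V_g = 0
With fR = 1.38×10⁻⁴ × 756×10³ m = 104 m/s:
V = [−fR + √((fR)² + 4 fR V_g)]/2 = [−104 + √(104² + 4×104×16.5)]/2 = 14.5 m/s
Subgeostrophic (V < V_g = 16.5 m/s), as expected around a low.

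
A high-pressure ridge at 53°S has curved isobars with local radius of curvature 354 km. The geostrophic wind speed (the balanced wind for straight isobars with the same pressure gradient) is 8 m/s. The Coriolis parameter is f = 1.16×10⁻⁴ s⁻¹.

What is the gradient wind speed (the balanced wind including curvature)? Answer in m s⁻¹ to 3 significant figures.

Around a high, pressure-gradient force acts outward with centrifugal, so Coriolis balances both:
fV = (1/ρ)|∂P/∂n| + V²/R  →  V² − fR·V + fR·V_g = 0
With fR = 1.16×10⁻⁴ × 354×10³ m = 41.1 m/s:
V = [fR − √((fR)² − 4 fR V_g)]/2 = [41.1 − √(41.1² − 4×41.1×8)]/2 = 10.9 m/s
Supergeostrophic (V > V_g = 8 m/s), as expected around a high.

10.9 m s⁻¹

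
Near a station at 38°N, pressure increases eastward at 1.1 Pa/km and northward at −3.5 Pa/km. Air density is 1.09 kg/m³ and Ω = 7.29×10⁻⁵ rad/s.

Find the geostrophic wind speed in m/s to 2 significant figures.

37 m/s

Coriolis parameter at 38°N:
f = 2Ω sin φ = 2 × 7.29×10⁻⁵ × sin 38° = 8.98×10⁻⁵ s⁻¹
Component geostrophic relations (x east, y north):
u_g = −(1/(fρ)) ∂P/∂y,  v_g = (1/(fρ)) ∂P/∂x
u_g = −(−3.5×10⁻³)/(8.98×10⁻⁵ × 1.09) = 35.8 m/s;  v_g = (1.1×10⁻³)/(8.98×10⁻⁵ × 1.09) = 11.2 m/s
|V_g| = √(u_g² + v_g²) = 37.5 m/s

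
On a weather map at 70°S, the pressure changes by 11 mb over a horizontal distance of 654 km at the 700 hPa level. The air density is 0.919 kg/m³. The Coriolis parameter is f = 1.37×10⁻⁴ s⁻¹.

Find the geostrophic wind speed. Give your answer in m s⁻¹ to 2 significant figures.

Pressure gradient: |∂P/∂n| = 1100 Pa / 654000 m = 1.68×10⁻³ Pa/m
Geostrophic balance (pressure-gradient force = Coriolis force):
V_g = (1/(fρ)) |∂P/∂n| = 1.68×10⁻³ / (1.37×10⁻⁴ × 0.919) = 13.4 m/s

13 m s⁻¹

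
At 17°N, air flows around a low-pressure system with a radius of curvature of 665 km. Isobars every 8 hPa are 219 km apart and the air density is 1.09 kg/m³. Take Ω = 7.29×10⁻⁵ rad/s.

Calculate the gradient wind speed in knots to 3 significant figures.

68.3 knots

Coriolis parameter at 17°N:
f = 2Ω sin φ = 2 × 7.29×10⁻⁵ × sin 17° = 4.26×10⁻⁵ s⁻¹
Pressure gradient: |∂P/∂n| = 800 Pa / 219000 m = 3.65×10⁻³ Pa/m
Geostrophic speed: V_g = |∂P/∂n|/(fρ) = 3.65×10⁻³/(4.26×10⁻⁵ × 1.09) = 78.6 m/s
Around a low, centrifugal force acts outward with Coriolis, so pressure-gradient force balances both:
(1/ρ)|∂P/∂n| = fV + V²/R  →  V² + fR·V − fR·V_g = 0
With fR = 4.26×10⁻⁵ × 665×10³ m = 28.3 m/s:
V = [−fR + √((fR)² + 4 fR V_g)]/2 = [−28.3 + √(28.3² + 4×28.3×78.6)]/2 = 35.1 m/s
Subgeostrophic (V < V_g = 78.6 m/s), as expected around a low.
Converting: 35.1 m/s × 1.944 = 68.3 knots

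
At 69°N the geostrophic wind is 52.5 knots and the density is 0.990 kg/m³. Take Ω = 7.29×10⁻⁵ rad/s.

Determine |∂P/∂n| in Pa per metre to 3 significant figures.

Coriolis parameter at 69°N:
f = 2Ω sin φ = 2 × 7.29×10⁻⁵ × sin 69° = 1.36×10⁻⁴ s⁻¹
Wind speed in SI: 52.5 knots = 27.0 m/s
Geostrophic balance rearranged: |∂P/∂n| = f ρ V_g
|∂P/∂n| = 1.36×10⁻⁴ × 0.990 × 27.0 = 3.64×10⁻³ Pa/m

3.64×10⁻³ Pa/m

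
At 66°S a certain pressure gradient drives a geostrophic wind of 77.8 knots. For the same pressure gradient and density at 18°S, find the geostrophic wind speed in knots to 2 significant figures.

230 knots

With the same pressure gradient and density, V_g ∝ 1/f ∝ 1/sin φ.
V₂ = V₁ · sin φ₁ / sin φ₂ = 77.8 × sin 66° / sin 18°
V₂ = 77.8 × 0.9135/0.3090 = 230 knots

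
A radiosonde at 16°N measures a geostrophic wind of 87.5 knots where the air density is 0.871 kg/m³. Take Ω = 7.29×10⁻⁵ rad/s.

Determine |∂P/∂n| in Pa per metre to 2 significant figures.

Coriolis parameter at 16°N:
f = 2Ω sin φ = 2 × 7.29×10⁻⁵ × sin 16° = 4.02×10⁻⁵ s⁻¹
Wind speed in SI: 87.5 knots = 45.0 m/s
Geostrophic balance rearranged: |∂P/∂n| = f ρ V_g
|∂P/∂n| = 4.02×10⁻⁵ × 0.871 × 45.0 = 1.58×10⁻³ Pa/m

1.6×10⁻³ Pa/m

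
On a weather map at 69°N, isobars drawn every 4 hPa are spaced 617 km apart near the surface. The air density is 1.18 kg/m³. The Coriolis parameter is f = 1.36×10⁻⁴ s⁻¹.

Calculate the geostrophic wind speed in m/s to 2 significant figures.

4.0 m/s

Pressure gradient: |∂P/∂n| = 400 Pa / 617000 m = 6.48×10⁻⁴ Pa/m
Geostrophic balance (pressure-gradient force = Coriolis force):
V_g = (1/(fρ)) |∂P/∂n| = 6.48×10⁻⁴ / (1.36×10⁻⁴ × 1.18) = 4.04 m/s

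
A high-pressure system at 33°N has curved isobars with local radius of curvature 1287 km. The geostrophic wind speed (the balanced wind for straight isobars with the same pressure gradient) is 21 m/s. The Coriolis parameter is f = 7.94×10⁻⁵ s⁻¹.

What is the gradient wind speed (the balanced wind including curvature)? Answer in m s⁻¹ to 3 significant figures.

Around a high, pressure-gradient force acts outward with centrifugal, so Coriolis balances both:
fV = (1/ρ)|∂P/∂n| + V²/R  →  V² − fR·V + fR·V_g = 0
With fR = 7.94×10⁻⁵ × 1287×10³ m = 102 m/s:
V = [fR − √((fR)² − 4 fR V_g)]/2 = [102 − √(102² − 4×102×21)]/2 = 29.5 m/s
Supergeostrophic (V > V_g = 21 m/s), as expected around a high.

29.5 m s⁻¹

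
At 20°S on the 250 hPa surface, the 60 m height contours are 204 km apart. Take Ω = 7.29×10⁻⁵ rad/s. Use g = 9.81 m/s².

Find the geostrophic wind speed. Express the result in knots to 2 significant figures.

110 knots

Coriolis parameter at 20°S:
f = 2Ω sin φ = 2 × 7.29×10⁻⁵ × sin 20° = 4.99×10⁻⁵ s⁻¹
Height gradient: |∂Z/∂n| = 60 m / 204000 m = 2.94×10⁻⁴
On a pressure surface, geostrophic balance gives V_g = (g/f)|∂Z/∂n|:
V_g = 9.81 × 2.94×10⁻⁴ / 4.99×10⁻⁵ = 57.9 m/s
Converting: 57.9 m/s × 1.944 = 110 knots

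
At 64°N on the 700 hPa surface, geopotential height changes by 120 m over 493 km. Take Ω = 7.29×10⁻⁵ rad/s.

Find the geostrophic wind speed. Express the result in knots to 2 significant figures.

Coriolis parameter at 64°N:
f = 2Ω sin φ = 2 × 7.29×10⁻⁵ × sin 64° = 1.31×10⁻⁴ s⁻¹
Height gradient: |∂Z/∂n| = 120 m / 493000 m = 2.43×10⁻⁴
On a pressure surface, geostrophic balance gives V_g = (g/f)|∂Z/∂n|:
V_g = 9.81 × 2.43×10⁻⁴ / 1.31×10⁻⁴ = 18.2 m/s
Converting: 18.2 m/s × 1.944 = 35 knots

35 knots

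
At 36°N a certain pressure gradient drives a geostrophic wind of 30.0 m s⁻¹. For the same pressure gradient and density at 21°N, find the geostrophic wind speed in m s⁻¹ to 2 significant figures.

With the same pressure gradient and density, V_g ∝ 1/f ∝ 1/sin φ.
V₂ = V₁ · sin φ₁ / sin φ₂ = 30.0 × sin 36° / sin 21°
V₂ = 30.0 × 0.5878/0.3584 = 49 m s⁻¹

49 m s⁻¹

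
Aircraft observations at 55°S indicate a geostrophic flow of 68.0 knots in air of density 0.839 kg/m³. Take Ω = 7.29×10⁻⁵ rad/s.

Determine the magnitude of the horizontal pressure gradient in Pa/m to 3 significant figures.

Coriolis parameter at 55°S:
f = 2Ω sin φ = 2 × 7.29×10⁻⁵ × sin 55° = 1.19×10⁻⁴ s⁻¹
Wind speed in SI: 68.0 knots = 35.0 m/s
Geostrophic balance rearranged: |∂P/∂n| = f ρ V_g
|∂P/∂n| = 1.19×10⁻⁴ × 0.839 × 35.0 = 3.51×10⁻³ Pa/m

3.51×10⁻³ Pa/m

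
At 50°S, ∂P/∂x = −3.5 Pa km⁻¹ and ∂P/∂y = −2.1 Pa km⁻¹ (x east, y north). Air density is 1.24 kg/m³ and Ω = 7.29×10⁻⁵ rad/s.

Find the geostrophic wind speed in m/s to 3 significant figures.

Coriolis parameter at 50°S:
f = 2Ω sin φ = 2 × 7.29×10⁻⁵ × sin 50° = 1.12×10⁻⁴ s⁻¹
In the Southern Hemisphere f is negative: f = −1.12×10⁻⁴ s⁻¹.
Component geostrophic relations (x east, y north):
u_g = −(1/(fρ)) ∂P/∂y,  v_g = (1/(fρ)) ∂P/∂x
u_g = −(−2.1×10⁻³)/(−1.12×10⁻⁴ × 1.24) = −15.2 m/s;  v_g = (−3.5×10⁻³)/(−1.12×10⁻⁴ × 1.24) = 25.3 m/s
|V_g| = √(u_g² + v_g²) = 29.5 m/s

29.5 m/s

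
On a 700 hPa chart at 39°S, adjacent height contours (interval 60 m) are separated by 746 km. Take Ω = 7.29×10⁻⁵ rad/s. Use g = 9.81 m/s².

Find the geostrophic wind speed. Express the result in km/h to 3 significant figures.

31.0 km/h

Coriolis parameter at 39°S:
f = 2Ω sin φ = 2 × 7.29×10⁻⁵ × sin 39° = 9.18×10⁻⁵ s⁻¹
Height gradient: |∂Z/∂n| = 60 m / 746000 m = 8.04×10⁻⁵
On a pressure surface, geostrophic balance gives V_g = (g/f)|∂Z/∂n|:
V_g = 9.81 × 8.04×10⁻⁵ / 9.18×10⁻⁵ = 8.60 m/s
Converting: 8.60 m/s × 3.6 = 31.0 km/h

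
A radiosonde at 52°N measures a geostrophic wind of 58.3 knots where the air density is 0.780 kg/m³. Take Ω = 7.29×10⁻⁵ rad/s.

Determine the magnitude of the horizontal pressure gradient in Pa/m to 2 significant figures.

Coriolis parameter at 52°N:
f = 2Ω sin φ = 2 × 7.29×10⁻⁵ × sin 52° = 1.15×10⁻⁴ s⁻¹
Wind speed in SI: 58.3 knots = 30.0 m/s
Geostrophic balance rearranged: |∂P/∂n| = f ρ V_g
|∂P/∂n| = 1.15×10⁻⁴ × 0.780 × 30.0 = 2.69×10⁻³ Pa/m

2.7×10⁻³ Pa/m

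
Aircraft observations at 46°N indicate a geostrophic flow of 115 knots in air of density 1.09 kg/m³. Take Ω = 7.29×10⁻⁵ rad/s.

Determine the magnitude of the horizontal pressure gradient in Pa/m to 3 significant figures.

Coriolis parameter at 46°N:
f = 2Ω sin φ = 2 × 7.29×10⁻⁵ × sin 46° = 1.05×10⁻⁴ s⁻¹
Wind speed in SI: 115 knots = 59.2 m/s
Geostrophic balance rearranged: |∂P/∂n| = f ρ V_g
|∂P/∂n| = 1.05×10⁻⁴ × 1.09 × 59.2 = 6.76×10⁻³ Pa/m

6.76×10⁻³ Pa/m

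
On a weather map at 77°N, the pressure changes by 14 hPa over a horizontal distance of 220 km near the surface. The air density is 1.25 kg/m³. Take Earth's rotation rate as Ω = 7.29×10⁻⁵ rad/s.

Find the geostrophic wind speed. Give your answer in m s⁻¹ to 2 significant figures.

Coriolis parameter at 77°N:
f = 2Ω sin φ = 2 × 7.29×10⁻⁵ × sin 77° = 1.42×10⁻⁴ s⁻¹
Pressure gradient: |∂P/∂n| = 1400 Pa / 220000 m = 6.36×10⁻³ Pa/m
Geostrophic balance (pressure-gradient force = Coriolis force):
V_g = (1/(fρ)) |∂P/∂n| = 6.36×10⁻³ / (1.42×10⁻⁴ × 1.25) = 35.8 m/s

36 m s⁻¹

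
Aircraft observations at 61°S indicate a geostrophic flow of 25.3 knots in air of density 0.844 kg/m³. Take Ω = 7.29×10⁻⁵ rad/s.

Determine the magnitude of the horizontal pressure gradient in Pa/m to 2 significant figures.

Coriolis parameter at 61°S:
f = 2Ω sin φ = 2 × 7.29×10⁻⁵ × sin 61° = 1.28×10⁻⁴ s⁻¹
Wind speed in SI: 25.3 knots = 13.0 m/s
Geostrophic balance rearranged: |∂P/∂n| = f ρ V_g
|∂P/∂n| = 1.28×10⁻⁴ × 0.844 × 13.0 = 1.40×10⁻³ Pa/m

1.4×10⁻³ Pa/m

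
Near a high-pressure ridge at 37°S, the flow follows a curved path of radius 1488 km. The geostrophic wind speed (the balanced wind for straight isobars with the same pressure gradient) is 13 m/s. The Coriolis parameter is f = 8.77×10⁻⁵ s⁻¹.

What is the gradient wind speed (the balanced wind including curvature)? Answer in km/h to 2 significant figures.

53 km/h

Around a high, pressure-gradient force acts outward with centrifugal, so Coriolis balances both:
fV = (1/ρ)|∂P/∂n| + V²/R  →  V² − fR·V + fR·V_g = 0
With fR = 8.77×10⁻⁵ × 1488×10³ m = 130 m/s:
V = [fR − √((fR)² − 4 fR V_g)]/2 = [130 − √(130² − 4×130×13)]/2 = 14.6 m/s
Supergeostrophic (V > V_g = 13 m/s), as expected around a high.
Converting: 14.6 m/s × 3.6 = 53 km/h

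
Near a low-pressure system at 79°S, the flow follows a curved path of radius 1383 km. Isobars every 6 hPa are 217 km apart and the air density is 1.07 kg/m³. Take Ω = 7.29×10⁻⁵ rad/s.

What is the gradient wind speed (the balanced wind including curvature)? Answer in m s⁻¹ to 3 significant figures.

16.7 m s⁻¹

Coriolis parameter at 79°S:
f = 2Ω sin φ = 2 × 7.29×10⁻⁵ × sin 79° = 1.43×10⁻⁴ s⁻¹
Pressure gradient: |∂P/∂n| = 600 Pa / 217000 m = 2.76×10⁻³ Pa/m
Geostrophic speed: V_g = |∂P/∂n|/(fρ) = 2.76×10⁻³/(1.43×10⁻⁴ × 1.07) = 18.1 m/s
Around a low, centrifugal force acts outward with Coriolis, so pressure-gradient force balances both:
(1/ρ)|∂P/∂n| = fV + V²/R  →  V² + fR·V − fR·V_g = 0
With fR = 1.43×10⁻⁴ × 1383×10³ m = 198 m/s:
V = [−fR + √((fR)² + 4 fR V_g)]/2 = [−198 + √(198² + 4×198×18.1)]/2 = 16.7 m/s
Subgeostrophic (V < V_g = 18.1 m/s), as expected around a low.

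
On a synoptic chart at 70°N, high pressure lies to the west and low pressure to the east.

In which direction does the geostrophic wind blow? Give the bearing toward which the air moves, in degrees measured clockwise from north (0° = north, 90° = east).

180°

The pressure-gradient force points toward the east (bearing 090°).
Geostrophic balance: in the Northern Hemisphere the Coriolis force deflects motion to the right, so the geostrophic wind blows 90° to the right of the pressure-gradient force (low pressure on the left).
Rotating 090° by 90° clockwise gives 180° — the wind blows toward the south.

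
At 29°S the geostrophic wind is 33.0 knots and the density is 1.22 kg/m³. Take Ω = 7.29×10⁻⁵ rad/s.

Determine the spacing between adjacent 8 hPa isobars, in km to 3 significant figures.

Coriolis parameter at 29°S:
f = 2Ω sin φ = 2 × 7.29×10⁻⁵ × sin 29° = 7.07×10⁻⁵ s⁻¹
Wind speed in SI: 33.0 knots = 17.0 m/s
Geostrophic balance rearranged: |∂P/∂n| = f ρ V_g
|∂P/∂n| = 7.07×10⁻⁵ × 1.22 × 17.0 = 1.46×10⁻³ Pa/m
Isobar spacing: Δn = ΔP/|∂P/∂n| = 800 Pa / 1.46×10⁻³ Pa/m = 546449 m ≈ 546 km

546 km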